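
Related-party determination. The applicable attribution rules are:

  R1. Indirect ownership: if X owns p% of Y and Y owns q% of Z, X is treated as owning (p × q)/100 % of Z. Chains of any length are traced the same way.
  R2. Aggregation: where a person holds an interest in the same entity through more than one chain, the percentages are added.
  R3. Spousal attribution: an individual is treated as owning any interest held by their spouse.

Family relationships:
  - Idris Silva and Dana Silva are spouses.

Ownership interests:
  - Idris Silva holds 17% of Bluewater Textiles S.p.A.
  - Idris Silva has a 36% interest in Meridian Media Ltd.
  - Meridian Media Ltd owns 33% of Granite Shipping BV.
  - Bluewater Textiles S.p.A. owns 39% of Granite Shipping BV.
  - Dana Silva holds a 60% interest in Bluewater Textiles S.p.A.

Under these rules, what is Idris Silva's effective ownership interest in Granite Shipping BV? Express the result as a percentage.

41.91%

By spousal attribution (R3), Idris Silva is treated as also owning Dana Silva's interest in Bluewater Textiles S.p.A, giving 17% + 60% = 77%.
Chain via Meridian Media Ltd (R1): 36% × 33% = 11.88% of Granite Shipping BV.
Chain via Bluewater Textiles S.p.A. (R1): 77% × 39% = 30.03% of Granite Shipping BV.
Aggregating (R2): 11.88% + 30.03% = 41.91%.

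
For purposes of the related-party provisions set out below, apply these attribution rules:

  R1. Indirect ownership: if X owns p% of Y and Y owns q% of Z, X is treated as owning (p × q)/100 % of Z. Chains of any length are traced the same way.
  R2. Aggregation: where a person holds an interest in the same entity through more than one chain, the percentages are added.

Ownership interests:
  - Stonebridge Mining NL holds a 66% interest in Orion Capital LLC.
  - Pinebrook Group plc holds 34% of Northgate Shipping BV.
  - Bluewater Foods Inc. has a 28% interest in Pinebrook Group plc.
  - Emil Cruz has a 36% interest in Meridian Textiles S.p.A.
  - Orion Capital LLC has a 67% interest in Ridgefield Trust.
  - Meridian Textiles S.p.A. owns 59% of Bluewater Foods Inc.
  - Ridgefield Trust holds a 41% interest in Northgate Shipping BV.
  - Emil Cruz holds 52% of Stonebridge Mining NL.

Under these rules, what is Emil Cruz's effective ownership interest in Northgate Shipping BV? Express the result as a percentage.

Chain via Meridian Textiles S.p.A. → Bluewater Foods Inc. → Pinebrook Group plc (R1): 36% × 59% × 28% × 34% = 2.022048% of Northgate Shipping BV.
Chain via Stonebridge Mining NL → Orion Capital LLC → Ridgefield Trust (R1): 52% × 66% × 67% × 41% = 9.427704% of Northgate Shipping BV.
Aggregating (R2): 2.022048% + 9.427704% = 11.449752%.

11.449752%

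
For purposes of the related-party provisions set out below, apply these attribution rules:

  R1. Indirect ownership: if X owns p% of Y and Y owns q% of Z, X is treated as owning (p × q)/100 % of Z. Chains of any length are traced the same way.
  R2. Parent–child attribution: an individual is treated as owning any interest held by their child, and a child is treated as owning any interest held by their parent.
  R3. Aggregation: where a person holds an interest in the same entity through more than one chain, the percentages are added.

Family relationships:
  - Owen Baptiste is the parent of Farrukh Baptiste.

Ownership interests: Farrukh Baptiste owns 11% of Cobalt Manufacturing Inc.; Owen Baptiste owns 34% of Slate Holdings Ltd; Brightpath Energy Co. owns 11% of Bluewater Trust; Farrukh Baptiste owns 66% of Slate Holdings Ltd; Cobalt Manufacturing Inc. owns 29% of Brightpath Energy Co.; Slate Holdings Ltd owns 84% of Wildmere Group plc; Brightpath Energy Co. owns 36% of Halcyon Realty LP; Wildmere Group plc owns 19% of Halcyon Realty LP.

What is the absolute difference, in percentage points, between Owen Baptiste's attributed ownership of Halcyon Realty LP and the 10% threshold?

By parent–child attribution (R2), Owen Baptiste is treated as also owning Farrukh Baptiste's interest in Slate Holdings Ltd, giving 34% + 66% = 100%.
By parent–child attribution (R2), Owen Baptiste is treated as owning Farrukh Baptiste's 11% interest in Cobalt Manufacturing Inc.
Chain via Slate Holdings Ltd → Wildmere Group plc (R1): 100% × 84% × 19% = 15.96% of Halcyon Realty LP.
Chain via Cobalt Manufacturing Inc. → Brightpath Energy Co. (R1): 11% × 29% × 36% = 1.1484% of Halcyon Realty LP.
Aggregating (R3): 15.96% + 1.1484% = 17.1084%.
17.1084% exceeds the 10% threshold by 7.1084 percentage points.

7.1084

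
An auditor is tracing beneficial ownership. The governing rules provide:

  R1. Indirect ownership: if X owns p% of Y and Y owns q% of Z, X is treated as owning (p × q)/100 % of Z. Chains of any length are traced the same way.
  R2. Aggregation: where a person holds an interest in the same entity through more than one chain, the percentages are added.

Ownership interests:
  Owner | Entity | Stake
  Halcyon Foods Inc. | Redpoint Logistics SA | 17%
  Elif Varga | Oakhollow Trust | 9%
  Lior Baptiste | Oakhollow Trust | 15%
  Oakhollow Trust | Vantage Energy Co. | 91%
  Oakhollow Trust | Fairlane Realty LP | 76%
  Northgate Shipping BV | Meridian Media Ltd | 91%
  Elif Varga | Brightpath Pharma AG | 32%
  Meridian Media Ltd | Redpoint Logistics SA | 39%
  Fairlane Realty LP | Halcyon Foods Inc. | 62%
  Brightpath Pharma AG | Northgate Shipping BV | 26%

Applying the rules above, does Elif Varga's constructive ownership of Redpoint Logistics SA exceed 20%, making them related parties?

No

Chain via Oakhollow Trust → Fairlane Realty LP → Halcyon Foods Inc. (R1): 9% × 76% × 62% × 17% = 0.720936% of Redpoint Logistics SA.
Chain via Brightpath Pharma AG → Northgate Shipping BV → Meridian Media Ltd (R1): 32% × 26% × 91% × 39% = 2.952768% of Redpoint Logistics SA.
Aggregating (R2): 0.720936% + 2.952768% = 3.673704%.
3.673704% does not exceed the 20% threshold, so Elif is not a related party to Redpoint Logistics SA.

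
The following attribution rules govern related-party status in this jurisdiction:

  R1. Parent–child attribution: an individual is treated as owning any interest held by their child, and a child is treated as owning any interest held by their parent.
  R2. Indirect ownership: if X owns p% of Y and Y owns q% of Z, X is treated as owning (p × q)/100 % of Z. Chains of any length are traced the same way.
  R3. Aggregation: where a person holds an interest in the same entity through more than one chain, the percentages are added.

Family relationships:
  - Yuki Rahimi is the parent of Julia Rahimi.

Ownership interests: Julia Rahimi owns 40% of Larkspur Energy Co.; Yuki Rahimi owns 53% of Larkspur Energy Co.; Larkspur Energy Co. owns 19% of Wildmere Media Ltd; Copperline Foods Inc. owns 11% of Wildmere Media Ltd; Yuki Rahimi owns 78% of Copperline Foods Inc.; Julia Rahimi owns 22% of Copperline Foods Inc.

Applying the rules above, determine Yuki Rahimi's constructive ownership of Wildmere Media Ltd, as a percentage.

By parent–child attribution (R1), Yuki Rahimi is treated as also owning Julia Rahimi's interest in Larkspur Energy Co, giving 53% + 40% = 93%.
By parent–child attribution (R1), Yuki Rahimi is treated as also owning Julia Rahimi's interest in Copperline Foods Inc, giving 78% + 22% = 100%.
Chain via Larkspur Energy Co. (R2): 93% × 19% = 17.67% of Wildmere Media Ltd.
Chain via Copperline Foods Inc. (R2): 100% × 11% = 11% of Wildmere Media Ltd.
Aggregating (R3): 17.67% + 11% = 28.67%.

28.67%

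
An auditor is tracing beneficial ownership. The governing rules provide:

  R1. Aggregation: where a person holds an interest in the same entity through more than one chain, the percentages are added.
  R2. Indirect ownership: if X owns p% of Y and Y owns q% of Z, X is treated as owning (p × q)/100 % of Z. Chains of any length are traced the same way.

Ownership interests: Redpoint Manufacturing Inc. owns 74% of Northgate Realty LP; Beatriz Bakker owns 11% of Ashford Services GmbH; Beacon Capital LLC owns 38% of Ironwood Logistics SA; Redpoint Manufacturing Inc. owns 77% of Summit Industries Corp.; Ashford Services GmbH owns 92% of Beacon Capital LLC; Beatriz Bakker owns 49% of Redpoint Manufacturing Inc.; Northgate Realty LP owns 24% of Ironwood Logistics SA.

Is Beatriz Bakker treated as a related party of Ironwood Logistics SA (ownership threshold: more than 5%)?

Yes

Chain via Redpoint Manufacturing Inc. → Northgate Realty LP (R2): 49% × 74% × 24% = 8.7024% of Ironwood Logistics SA.
Chain via Ashford Services GmbH → Beacon Capital LLC (R2): 11% × 92% × 38% = 3.8456% of Ironwood Logistics SA.
Aggregating (R1): 8.7024% + 3.8456% = 12.548%.
12.548% exceeds the 5% threshold, so Beatriz is a related party to Ironwood Logistics SA.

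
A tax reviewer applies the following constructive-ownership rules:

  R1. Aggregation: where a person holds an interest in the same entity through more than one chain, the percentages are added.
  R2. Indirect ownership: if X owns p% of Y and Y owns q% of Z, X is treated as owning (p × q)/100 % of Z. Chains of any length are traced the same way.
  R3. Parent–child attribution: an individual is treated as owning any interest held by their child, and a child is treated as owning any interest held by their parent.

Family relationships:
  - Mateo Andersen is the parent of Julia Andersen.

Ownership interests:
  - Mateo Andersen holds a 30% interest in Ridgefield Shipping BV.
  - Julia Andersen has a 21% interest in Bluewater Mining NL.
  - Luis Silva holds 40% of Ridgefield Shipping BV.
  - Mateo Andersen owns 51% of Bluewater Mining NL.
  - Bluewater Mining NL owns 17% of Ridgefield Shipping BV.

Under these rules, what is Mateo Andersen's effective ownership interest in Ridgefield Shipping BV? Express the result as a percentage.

42.24%

By parent–child attribution (R3), Mateo Andersen is treated as also owning Julia Andersen's interest in Bluewater Mining NL, giving 51% + 21% = 72%.
Chain via Bluewater Mining NL (R2): 72% × 17% = 12.24% of Ridgefield Shipping BV.
Direct interest in Ridgefield Shipping BV: 30%.
Aggregating (R1): 12.24% + 30% = 42.24%.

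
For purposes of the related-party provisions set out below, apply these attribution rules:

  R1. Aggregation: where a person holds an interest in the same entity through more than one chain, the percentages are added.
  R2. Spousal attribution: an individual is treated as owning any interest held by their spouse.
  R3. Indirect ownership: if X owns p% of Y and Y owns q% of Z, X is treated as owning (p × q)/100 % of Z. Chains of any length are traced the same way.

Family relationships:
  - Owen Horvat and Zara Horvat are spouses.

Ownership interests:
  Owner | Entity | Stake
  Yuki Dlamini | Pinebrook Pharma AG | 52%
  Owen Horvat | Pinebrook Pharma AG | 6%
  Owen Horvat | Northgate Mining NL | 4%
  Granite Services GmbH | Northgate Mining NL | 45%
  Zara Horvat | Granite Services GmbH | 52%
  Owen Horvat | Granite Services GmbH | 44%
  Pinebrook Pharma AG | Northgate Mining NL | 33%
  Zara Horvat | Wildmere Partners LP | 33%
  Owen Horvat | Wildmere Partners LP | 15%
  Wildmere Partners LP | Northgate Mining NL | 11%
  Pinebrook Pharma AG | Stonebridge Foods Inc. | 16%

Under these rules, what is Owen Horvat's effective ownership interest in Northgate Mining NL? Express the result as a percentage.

54.46%

By spousal attribution (R2), Owen Horvat is treated as also owning Zara Horvat's interest in Granite Services GmbH, giving 44% + 52% = 96%.
By spousal attribution (R2), Owen Horvat is treated as also owning Zara Horvat's interest in Wildmere Partners LP, giving 15% + 33% = 48%.
Chain via Granite Services GmbH (R3): 96% × 45% = 43.2% of Northgate Mining NL.
Chain via Wildmere Partners LP (R3): 48% × 11% = 5.28% of Northgate Mining NL.
Chain via Pinebrook Pharma AG (R3): 6% × 33% = 1.98% of Northgate Mining NL.
Direct interest in Northgate Mining NL: 4%.
Aggregating (R1): 43.2% + 5.28% + 1.98% + 4% = 54.46%.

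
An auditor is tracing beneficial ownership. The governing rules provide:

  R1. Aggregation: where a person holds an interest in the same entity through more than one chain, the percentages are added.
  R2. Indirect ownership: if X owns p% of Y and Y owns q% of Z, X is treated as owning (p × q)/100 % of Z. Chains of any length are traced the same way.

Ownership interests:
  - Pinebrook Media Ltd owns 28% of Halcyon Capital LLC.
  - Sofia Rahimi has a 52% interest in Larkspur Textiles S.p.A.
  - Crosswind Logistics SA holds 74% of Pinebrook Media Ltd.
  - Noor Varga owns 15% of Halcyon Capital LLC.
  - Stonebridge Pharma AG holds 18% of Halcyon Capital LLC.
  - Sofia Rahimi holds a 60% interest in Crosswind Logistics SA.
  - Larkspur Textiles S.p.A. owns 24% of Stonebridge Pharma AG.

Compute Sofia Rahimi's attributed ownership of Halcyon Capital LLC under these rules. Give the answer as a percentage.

Chain via Larkspur Textiles S.p.A. → Stonebridge Pharma AG (R2): 52% × 24% × 18% = 2.2464% of Halcyon Capital LLC.
Chain via Crosswind Logistics SA → Pinebrook Media Ltd (R2): 60% × 74% × 28% = 12.432% of Halcyon Capital LLC.
Aggregating (R1): 2.2464% + 12.432% = 14.6784%.

14.6784%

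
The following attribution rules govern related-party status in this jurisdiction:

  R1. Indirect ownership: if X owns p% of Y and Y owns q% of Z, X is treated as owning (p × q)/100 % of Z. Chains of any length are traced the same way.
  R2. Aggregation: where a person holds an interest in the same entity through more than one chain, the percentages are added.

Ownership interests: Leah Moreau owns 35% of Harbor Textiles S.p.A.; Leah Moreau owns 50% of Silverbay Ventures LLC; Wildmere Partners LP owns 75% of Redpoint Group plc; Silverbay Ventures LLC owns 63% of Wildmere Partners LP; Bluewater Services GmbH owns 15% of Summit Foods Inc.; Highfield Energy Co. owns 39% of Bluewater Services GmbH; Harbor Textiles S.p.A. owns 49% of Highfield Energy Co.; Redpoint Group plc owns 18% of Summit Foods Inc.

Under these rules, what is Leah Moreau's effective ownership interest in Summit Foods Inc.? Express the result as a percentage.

5.255775%

Chain via Silverbay Ventures LLC → Wildmere Partners LP → Redpoint Group plc (R1): 50% × 63% × 75% × 18% = 4.2525% of Summit Foods Inc.
Chain via Harbor Textiles S.p.A. → Highfield Energy Co. → Bluewater Services GmbH (R1): 35% × 49% × 39% × 15% = 1.003275% of Summit Foods Inc.
Aggregating (R2): 4.2525% + 1.003275% = 5.255775%.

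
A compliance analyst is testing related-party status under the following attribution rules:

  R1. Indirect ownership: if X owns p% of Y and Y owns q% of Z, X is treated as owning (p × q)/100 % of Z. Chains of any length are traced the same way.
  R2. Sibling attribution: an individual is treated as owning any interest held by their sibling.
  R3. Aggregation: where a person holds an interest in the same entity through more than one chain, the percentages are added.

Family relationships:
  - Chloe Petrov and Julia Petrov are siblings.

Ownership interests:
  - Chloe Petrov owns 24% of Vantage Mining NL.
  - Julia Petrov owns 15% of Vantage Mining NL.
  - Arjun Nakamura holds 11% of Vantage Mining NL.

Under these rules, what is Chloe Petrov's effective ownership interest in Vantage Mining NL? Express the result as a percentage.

39%

By sibling attribution (R2), Chloe Petrov is treated as also owning Julia Petrov's interest in Vantage Mining NL, giving 24% + 15% = 39%.
Direct interest in Vantage Mining NL: 39%.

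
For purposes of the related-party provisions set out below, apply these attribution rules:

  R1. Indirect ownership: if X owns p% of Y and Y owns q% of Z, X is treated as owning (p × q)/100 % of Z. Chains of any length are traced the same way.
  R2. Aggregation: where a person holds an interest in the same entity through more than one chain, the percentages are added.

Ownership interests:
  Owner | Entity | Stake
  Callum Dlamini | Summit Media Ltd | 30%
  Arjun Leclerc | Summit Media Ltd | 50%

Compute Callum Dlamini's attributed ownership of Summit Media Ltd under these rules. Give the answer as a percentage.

Direct interest in Summit Media Ltd: 30%.

30%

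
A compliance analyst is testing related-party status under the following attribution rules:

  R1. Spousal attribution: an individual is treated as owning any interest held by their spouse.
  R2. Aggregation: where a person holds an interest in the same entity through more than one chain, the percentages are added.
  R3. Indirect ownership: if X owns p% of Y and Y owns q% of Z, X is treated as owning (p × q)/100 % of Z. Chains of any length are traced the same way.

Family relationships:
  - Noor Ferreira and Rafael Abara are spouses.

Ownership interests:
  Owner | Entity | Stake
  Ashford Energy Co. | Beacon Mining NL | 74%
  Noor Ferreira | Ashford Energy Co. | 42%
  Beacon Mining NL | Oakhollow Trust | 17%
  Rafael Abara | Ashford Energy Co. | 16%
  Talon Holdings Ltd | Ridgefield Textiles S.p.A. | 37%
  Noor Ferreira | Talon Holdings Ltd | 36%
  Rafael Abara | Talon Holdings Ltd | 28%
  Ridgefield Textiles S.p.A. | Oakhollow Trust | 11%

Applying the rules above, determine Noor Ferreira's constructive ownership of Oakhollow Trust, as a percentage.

By spousal attribution (R1), Noor Ferreira is treated as also owning Rafael Abara's interest in Ashford Energy Co, giving 42% + 16% = 58%.
By spousal attribution (R1), Noor Ferreira is treated as also owning Rafael Abara's interest in Talon Holdings Ltd, giving 36% + 28% = 64%.
Chain via Ashford Energy Co. → Beacon Mining NL (R3): 58% × 74% × 17% = 7.2964% of Oakhollow Trust.
Chain via Talon Holdings Ltd → Ridgefield Textiles S.p.A. (R3): 64% × 37% × 11% = 2.6048% of Oakhollow Trust.
Aggregating (R2): 7.2964% + 2.6048% = 9.9012%.

9.9012%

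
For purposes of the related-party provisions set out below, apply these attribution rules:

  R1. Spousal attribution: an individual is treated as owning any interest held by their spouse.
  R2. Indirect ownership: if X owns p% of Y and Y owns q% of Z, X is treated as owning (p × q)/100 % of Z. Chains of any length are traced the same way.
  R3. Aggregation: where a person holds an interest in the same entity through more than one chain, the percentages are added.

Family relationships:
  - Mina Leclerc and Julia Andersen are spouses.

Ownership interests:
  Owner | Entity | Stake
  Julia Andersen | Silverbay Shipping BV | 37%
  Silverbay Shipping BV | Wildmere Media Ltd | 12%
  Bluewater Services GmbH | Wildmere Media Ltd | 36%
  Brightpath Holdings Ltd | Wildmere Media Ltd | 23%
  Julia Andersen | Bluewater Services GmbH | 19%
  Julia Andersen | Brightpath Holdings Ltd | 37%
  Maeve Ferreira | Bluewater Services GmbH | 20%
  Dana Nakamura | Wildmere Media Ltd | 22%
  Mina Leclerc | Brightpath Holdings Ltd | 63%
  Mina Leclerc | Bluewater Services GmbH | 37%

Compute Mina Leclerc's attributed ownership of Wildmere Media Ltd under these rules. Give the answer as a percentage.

47.6%

By spousal attribution (R1), Mina Leclerc is treated as also owning Julia Andersen's interest in Bluewater Services GmbH, giving 37% + 19% = 56%.
By spousal attribution (R1), Mina Leclerc is treated as also owning Julia Andersen's interest in Brightpath Holdings Ltd, giving 63% + 37% = 100%.
By spousal attribution (R1), Mina Leclerc is treated as owning Julia Andersen's 37% interest in Silverbay Shipping BV.
Chain via Bluewater Services GmbH (R2): 56% × 36% = 20.16% of Wildmere Media Ltd.
Chain via Brightpath Holdings Ltd (R2): 100% × 23% = 23% of Wildmere Media Ltd.
Chain via Silverbay Shipping BV (R2): 37% × 12% = 4.44% of Wildmere Media Ltd.
Aggregating (R3): 20.16% + 23% + 4.44% = 47.6%.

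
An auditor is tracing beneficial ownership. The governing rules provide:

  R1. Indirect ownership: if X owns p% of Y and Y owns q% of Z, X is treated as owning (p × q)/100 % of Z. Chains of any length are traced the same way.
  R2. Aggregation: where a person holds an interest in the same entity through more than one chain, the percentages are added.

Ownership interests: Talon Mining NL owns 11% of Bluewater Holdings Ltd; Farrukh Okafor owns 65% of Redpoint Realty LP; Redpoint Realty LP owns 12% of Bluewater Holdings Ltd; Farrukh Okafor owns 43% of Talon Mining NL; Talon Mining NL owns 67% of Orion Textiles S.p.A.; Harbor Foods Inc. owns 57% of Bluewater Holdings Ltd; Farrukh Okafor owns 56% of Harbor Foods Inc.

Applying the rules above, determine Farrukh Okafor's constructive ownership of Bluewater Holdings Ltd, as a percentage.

Chain via Redpoint Realty LP (R1): 65% × 12% = 7.8% of Bluewater Holdings Ltd.
Chain via Harbor Foods Inc. (R1): 56% × 57% = 31.92% of Bluewater Holdings Ltd.
Chain via Talon Mining NL (R1): 43% × 11% = 4.73% of Bluewater Holdings Ltd.
Aggregating (R2): 7.8% + 31.92% + 4.73% = 44.45%.

44.45%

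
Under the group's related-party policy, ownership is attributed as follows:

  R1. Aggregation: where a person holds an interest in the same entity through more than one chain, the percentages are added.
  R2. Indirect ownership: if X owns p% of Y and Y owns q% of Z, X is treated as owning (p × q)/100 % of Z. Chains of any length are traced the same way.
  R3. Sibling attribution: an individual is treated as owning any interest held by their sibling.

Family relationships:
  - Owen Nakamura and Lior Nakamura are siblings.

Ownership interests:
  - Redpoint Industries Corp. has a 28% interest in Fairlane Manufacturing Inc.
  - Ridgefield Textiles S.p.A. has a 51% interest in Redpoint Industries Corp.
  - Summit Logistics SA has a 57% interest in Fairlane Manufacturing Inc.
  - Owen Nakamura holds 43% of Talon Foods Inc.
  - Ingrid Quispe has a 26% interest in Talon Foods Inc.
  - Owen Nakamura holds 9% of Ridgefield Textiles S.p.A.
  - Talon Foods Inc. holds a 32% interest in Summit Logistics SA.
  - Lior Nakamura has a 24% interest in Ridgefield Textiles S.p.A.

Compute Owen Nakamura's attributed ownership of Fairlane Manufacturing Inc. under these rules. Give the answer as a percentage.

12.5556%

By sibling attribution (R3), Owen Nakamura is treated as also owning Lior Nakamura's interest in Ridgefield Textiles S.p.A, giving 9% + 24% = 33%.
Chain via Talon Foods Inc. → Summit Logistics SA (R2): 43% × 32% × 57% = 7.8432% of Fairlane Manufacturing Inc.
Chain via Ridgefield Textiles S.p.A. → Redpoint Industries Corp. (R2): 33% × 51% × 28% = 4.7124% of Fairlane Manufacturing Inc.
Aggregating (R1): 7.8432% + 4.7124% = 12.5556%.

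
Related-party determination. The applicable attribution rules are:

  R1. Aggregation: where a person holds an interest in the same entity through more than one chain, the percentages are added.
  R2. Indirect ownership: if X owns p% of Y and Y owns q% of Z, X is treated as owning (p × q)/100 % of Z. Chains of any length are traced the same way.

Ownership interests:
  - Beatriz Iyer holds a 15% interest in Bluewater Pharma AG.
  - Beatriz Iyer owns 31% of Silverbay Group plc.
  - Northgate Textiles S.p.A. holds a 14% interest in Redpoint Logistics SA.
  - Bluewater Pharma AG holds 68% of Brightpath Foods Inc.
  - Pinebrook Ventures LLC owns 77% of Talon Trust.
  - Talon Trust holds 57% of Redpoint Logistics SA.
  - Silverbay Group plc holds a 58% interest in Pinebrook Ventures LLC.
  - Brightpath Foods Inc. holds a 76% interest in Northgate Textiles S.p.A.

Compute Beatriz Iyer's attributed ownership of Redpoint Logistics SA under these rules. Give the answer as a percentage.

8.976702%

Chain via Silverbay Group plc → Pinebrook Ventures LLC → Talon Trust (R2): 31% × 58% × 77% × 57% = 7.891422% of Redpoint Logistics SA.
Chain via Bluewater Pharma AG → Brightpath Foods Inc. → Northgate Textiles S.p.A. (R2): 15% × 68% × 76% × 14% = 1.08528% of Redpoint Logistics SA.
Aggregating (R1): 7.891422% + 1.08528% = 8.976702%.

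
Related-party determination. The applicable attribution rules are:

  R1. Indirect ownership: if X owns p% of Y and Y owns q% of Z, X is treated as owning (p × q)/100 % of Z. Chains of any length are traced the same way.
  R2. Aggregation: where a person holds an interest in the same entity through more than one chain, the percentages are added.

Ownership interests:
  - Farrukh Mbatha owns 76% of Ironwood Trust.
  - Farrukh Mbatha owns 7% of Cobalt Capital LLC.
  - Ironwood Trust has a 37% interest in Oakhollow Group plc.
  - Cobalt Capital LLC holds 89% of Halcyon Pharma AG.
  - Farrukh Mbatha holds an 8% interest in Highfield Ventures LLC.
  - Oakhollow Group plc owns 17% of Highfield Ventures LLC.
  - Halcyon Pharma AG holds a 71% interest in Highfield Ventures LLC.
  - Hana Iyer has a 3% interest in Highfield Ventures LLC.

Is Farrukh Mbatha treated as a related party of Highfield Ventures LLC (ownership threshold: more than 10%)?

Yes

Chain via Cobalt Capital LLC → Halcyon Pharma AG (R1): 7% × 89% × 71% = 4.4233% of Highfield Ventures LLC.
Chain via Ironwood Trust → Oakhollow Group plc (R1): 76% × 37% × 17% = 4.7804% of Highfield Ventures LLC.
Direct interest in Highfield Ventures LLC: 8%.
Aggregating (R2): 4.4233% + 4.7804% + 8% = 17.2037%.
17.2037% exceeds the 10% threshold, so Farrukh is a related party to Highfield Ventures LLC.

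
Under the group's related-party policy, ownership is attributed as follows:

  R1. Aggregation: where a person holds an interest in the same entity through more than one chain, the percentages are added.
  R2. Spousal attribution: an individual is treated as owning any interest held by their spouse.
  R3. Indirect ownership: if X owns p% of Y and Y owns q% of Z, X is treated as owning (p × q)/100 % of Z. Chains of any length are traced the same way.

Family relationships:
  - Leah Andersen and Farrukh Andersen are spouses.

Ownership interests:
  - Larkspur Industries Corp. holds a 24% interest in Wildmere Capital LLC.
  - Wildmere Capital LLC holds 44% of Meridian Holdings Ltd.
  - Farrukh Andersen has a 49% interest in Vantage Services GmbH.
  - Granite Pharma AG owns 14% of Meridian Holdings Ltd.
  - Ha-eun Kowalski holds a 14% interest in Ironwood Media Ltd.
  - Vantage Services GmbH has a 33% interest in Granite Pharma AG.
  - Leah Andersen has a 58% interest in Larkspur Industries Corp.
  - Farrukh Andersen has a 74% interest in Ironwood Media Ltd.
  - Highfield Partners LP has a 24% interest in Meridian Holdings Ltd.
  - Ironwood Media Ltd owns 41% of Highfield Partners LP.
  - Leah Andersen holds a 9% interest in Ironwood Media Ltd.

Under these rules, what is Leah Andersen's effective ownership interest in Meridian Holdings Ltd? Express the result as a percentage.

16.5558%

By spousal attribution (R2), Leah Andersen is treated as also owning Farrukh Andersen's interest in Ironwood Media Ltd, giving 9% + 74% = 83%.
By spousal attribution (R2), Leah Andersen is treated as owning Farrukh Andersen's 49% interest in Vantage Services GmbH.
Chain via Ironwood Media Ltd → Highfield Partners LP (R3): 83% × 41% × 24% = 8.1672% of Meridian Holdings Ltd.
Chain via Larkspur Industries Corp. → Wildmere Capital LLC (R3): 58% × 24% × 44% = 6.1248% of Meridian Holdings Ltd.
Chain via Vantage Services GmbH → Granite Pharma AG (R3): 49% × 33% × 14% = 2.2638% of Meridian Holdings Ltd.
Aggregating (R1): 8.1672% + 6.1248% + 2.2638% = 16.5558%.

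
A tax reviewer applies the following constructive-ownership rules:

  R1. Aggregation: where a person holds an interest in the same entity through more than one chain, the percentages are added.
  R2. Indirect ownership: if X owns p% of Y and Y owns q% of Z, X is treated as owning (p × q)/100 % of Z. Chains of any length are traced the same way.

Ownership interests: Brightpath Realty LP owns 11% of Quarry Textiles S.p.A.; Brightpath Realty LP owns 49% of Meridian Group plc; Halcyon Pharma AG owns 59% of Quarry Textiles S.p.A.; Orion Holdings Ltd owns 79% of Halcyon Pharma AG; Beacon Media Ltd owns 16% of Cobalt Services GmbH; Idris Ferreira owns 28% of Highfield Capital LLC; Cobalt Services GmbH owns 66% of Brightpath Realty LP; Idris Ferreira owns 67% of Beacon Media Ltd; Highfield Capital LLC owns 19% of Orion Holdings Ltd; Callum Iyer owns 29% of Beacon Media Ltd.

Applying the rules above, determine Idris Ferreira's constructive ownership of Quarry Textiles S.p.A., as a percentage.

Chain via Highfield Capital LLC → Orion Holdings Ltd → Halcyon Pharma AG (R2): 28% × 19% × 79% × 59% = 2.479652% of Quarry Textiles S.p.A.
Chain via Beacon Media Ltd → Cobalt Services GmbH → Brightpath Realty LP (R2): 67% × 16% × 66% × 11% = 0.778272% of Quarry Textiles S.p.A.
Aggregating (R1): 2.479652% + 0.778272% = 3.257924%.

3.257924%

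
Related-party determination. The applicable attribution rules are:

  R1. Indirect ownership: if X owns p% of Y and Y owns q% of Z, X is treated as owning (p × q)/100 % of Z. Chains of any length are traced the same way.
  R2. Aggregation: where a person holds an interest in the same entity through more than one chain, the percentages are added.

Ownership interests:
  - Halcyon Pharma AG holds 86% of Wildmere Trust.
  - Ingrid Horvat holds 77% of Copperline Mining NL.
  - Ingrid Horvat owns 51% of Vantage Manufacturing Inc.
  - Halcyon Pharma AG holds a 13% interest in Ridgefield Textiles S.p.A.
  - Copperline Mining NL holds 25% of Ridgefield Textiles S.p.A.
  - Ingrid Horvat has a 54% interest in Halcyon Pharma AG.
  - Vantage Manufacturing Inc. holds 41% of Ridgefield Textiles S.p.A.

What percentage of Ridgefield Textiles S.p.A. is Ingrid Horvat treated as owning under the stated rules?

Chain via Halcyon Pharma AG (R1): 54% × 13% = 7.02% of Ridgefield Textiles S.p.A.
Chain via Vantage Manufacturing Inc. (R1): 51% × 41% = 20.91% of Ridgefield Textiles S.p.A.
Chain via Copperline Mining NL (R1): 77% × 25% = 19.25% of Ridgefield Textiles S.p.A.
Aggregating (R2): 7.02% + 20.91% + 19.25% = 47.18%.

47.18%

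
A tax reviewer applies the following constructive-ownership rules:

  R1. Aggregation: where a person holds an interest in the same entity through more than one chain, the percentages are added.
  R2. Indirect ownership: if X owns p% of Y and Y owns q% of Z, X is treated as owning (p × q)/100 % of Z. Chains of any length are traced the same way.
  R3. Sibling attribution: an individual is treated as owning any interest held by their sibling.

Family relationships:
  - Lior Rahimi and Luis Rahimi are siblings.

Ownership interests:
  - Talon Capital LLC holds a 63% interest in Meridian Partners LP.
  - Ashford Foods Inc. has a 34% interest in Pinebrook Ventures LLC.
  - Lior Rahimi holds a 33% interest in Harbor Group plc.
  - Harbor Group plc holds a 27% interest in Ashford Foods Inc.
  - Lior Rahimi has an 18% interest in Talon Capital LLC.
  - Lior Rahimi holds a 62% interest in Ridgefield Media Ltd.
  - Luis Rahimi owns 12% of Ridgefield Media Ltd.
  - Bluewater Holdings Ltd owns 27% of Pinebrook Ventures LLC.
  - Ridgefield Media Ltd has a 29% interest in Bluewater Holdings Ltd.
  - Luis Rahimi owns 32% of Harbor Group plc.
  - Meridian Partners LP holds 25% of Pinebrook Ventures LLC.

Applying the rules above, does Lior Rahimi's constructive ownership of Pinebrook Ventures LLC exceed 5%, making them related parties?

By sibling attribution (R3), Lior Rahimi is treated as also owning Luis Rahimi's interest in Harbor Group plc, giving 33% + 32% = 65%.
By sibling attribution (R3), Lior Rahimi is treated as also owning Luis Rahimi's interest in Ridgefield Media Ltd, giving 62% + 12% = 74%.
Chain via Talon Capital LLC → Meridian Partners LP (R2): 18% × 63% × 25% = 2.835% of Pinebrook Ventures LLC.
Chain via Harbor Group plc → Ashford Foods Inc. (R2): 65% × 27% × 34% = 5.967% of Pinebrook Ventures LLC.
Chain via Ridgefield Media Ltd → Bluewater Holdings Ltd (R2): 74% × 29% × 27% = 5.7942% of Pinebrook Ventures LLC.
Aggregating (R1): 2.835% + 5.967% + 5.7942% = 14.5962%.
14.5962% exceeds the 5% threshold, so Lior is a related party to Pinebrook Ventures LLC.

Yes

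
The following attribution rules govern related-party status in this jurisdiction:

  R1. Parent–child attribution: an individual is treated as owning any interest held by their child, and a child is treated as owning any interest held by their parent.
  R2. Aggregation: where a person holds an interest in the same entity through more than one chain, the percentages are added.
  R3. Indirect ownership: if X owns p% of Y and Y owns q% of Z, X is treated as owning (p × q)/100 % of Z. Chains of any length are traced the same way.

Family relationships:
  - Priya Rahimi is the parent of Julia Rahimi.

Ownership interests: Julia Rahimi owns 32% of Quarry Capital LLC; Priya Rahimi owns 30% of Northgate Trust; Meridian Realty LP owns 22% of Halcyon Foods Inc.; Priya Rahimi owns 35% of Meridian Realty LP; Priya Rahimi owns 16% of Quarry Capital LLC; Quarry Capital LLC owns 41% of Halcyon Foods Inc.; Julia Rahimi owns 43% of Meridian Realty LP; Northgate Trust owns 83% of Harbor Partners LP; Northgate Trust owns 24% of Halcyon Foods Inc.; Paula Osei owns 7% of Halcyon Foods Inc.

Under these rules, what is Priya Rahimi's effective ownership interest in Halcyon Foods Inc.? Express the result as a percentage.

By parent–child attribution (R1), Priya Rahimi is treated as also owning Julia Rahimi's interest in Meridian Realty LP, giving 35% + 43% = 78%.
By parent–child attribution (R1), Priya Rahimi is treated as also owning Julia Rahimi's interest in Quarry Capital LLC, giving 16% + 32% = 48%.
Chain via Meridian Realty LP (R3): 78% × 22% = 17.16% of Halcyon Foods Inc.
Chain via Quarry Capital LLC (R3): 48% × 41% = 19.68% of Halcyon Foods Inc.
Chain via Northgate Trust (R3): 30% × 24% = 7.2% of Halcyon Foods Inc.
Aggregating (R2): 17.16% + 19.68% + 7.2% = 44.04%.

44.04%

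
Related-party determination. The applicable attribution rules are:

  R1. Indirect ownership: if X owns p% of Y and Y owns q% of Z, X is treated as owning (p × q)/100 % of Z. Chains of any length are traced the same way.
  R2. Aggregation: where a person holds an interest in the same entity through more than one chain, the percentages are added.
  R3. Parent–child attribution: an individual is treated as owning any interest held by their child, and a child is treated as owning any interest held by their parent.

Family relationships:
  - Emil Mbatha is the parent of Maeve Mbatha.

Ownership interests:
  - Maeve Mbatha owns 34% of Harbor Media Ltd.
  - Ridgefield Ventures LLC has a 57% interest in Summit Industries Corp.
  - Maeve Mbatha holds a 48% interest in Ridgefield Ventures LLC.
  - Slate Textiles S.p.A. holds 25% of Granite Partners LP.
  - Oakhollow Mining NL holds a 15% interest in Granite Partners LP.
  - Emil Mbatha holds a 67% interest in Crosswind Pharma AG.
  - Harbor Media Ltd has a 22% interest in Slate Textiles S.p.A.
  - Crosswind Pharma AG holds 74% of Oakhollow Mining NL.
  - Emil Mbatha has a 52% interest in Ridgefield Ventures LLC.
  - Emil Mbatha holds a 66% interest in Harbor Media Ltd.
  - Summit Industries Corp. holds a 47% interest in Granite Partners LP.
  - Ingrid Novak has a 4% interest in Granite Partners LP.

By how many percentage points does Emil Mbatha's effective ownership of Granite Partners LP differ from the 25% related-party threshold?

By parent–child attribution (R3), Emil Mbatha is treated as also owning Maeve Mbatha's interest in Ridgefield Ventures LLC, giving 52% + 48% = 100%.
By parent–child attribution (R3), Emil Mbatha is treated as also owning Maeve Mbatha's interest in Harbor Media Ltd, giving 66% + 34% = 100%.
Chain via Ridgefield Ventures LLC → Summit Industries Corp. (R1): 100% × 57% × 47% = 26.79% of Granite Partners LP.
Chain via Harbor Media Ltd → Slate Textiles S.p.A. (R1): 100% × 22% × 25% = 5.5% of Granite Partners LP.
Chain via Crosswind Pharma AG → Oakhollow Mining NL (R1): 67% × 74% × 15% = 7.437% of Granite Partners LP.
Aggregating (R2): 26.79% + 5.5% + 7.437% = 39.727%.
39.727% exceeds the 25% threshold by 14.727 percentage points.

14.727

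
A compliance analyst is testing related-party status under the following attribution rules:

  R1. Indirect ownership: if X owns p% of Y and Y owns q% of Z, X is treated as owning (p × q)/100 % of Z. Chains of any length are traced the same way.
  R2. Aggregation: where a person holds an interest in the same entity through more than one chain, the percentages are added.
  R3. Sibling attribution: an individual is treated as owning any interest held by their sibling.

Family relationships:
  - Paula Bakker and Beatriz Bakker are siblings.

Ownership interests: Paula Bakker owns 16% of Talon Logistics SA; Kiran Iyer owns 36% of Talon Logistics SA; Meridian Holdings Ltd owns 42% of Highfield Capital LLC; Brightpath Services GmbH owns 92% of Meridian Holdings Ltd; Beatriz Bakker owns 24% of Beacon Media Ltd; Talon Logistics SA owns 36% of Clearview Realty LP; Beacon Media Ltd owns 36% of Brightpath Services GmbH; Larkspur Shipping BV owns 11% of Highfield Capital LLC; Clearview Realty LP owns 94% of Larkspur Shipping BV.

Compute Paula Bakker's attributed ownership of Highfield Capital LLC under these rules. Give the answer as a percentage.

By sibling attribution (R3), Paula Bakker is treated as owning Beatriz Bakker's 24% interest in Beacon Media Ltd.
Chain via Talon Logistics SA → Clearview Realty LP → Larkspur Shipping BV (R1): 16% × 36% × 94% × 11% = 0.595584% of Highfield Capital LLC.
Chain via Beacon Media Ltd → Brightpath Services GmbH → Meridian Holdings Ltd (R1): 24% × 36% × 92% × 42% = 3.338496% of Highfield Capital LLC.
Aggregating (R2): 0.595584% + 3.338496% = 3.93408%.

3.93408%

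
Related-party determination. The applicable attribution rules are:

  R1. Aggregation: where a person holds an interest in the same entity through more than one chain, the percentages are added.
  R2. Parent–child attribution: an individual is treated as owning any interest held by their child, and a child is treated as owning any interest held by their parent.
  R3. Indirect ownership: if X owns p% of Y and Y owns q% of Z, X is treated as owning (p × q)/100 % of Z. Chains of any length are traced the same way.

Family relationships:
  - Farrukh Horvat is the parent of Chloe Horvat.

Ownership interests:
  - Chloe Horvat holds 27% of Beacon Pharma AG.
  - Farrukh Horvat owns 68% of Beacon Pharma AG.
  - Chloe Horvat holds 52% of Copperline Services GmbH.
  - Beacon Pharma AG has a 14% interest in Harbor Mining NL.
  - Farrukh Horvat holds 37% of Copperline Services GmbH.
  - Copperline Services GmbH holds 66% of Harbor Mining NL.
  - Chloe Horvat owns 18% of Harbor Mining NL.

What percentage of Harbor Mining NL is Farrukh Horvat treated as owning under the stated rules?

By parent–child attribution (R2), Farrukh Horvat is treated as also owning Chloe Horvat's interest in Copperline Services GmbH, giving 37% + 52% = 89%.
By parent–child attribution (R2), Farrukh Horvat is treated as also owning Chloe Horvat's interest in Beacon Pharma AG, giving 68% + 27% = 95%.
By parent–child attribution (R2), Farrukh Horvat is treated as owning Chloe Horvat's 18% interest in Harbor Mining NL.
Chain via Copperline Services GmbH (R3): 89% × 66% = 58.74% of Harbor Mining NL.
Chain via Beacon Pharma AG (R3): 95% × 14% = 13.3% of Harbor Mining NL.
Direct interest in Harbor Mining NL: 18%.
Aggregating (R1): 58.74% + 13.3% + 18% = 90.04%.

90.04%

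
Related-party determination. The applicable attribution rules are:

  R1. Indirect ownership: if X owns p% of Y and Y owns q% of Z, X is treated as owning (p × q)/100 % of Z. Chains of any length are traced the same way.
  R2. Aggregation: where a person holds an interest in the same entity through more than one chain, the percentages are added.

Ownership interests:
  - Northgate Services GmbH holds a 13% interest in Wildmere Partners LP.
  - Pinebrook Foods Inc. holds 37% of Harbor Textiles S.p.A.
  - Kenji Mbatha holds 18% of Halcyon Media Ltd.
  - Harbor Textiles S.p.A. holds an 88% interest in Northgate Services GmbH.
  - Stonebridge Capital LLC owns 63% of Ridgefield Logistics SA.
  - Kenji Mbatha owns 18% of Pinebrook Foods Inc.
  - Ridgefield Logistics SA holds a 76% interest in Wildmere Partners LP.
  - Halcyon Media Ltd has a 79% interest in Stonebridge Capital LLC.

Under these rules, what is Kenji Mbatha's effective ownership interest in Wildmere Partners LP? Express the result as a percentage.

Chain via Halcyon Media Ltd → Stonebridge Capital LLC → Ridgefield Logistics SA (R1): 18% × 79% × 63% × 76% = 6.808536% of Wildmere Partners LP.
Chain via Pinebrook Foods Inc. → Harbor Textiles S.p.A. → Northgate Services GmbH (R1): 18% × 37% × 88% × 13% = 0.761904% of Wildmere Partners LP.
Aggregating (R2): 6.808536% + 0.761904% = 7.57044%.

7.57044%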